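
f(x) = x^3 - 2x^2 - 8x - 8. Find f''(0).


First derivative:
f'(x) = 3x^2 - 4x - 8
Second derivative:
f''(x) = 6x - 4
Substitute x = 0:
f''(0) = 6 * 0 - 4
= 0 - 4
= -4

-4


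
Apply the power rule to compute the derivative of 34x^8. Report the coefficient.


We apply the power rule: d/dx [ax^n] = a*n * x^(n-1)
d/dx [34x^8]
= 34 * 8 * x^(8-1)
= 272x^7
The coefficient is 272

272


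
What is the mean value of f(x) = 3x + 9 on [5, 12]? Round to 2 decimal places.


Average value = 1/(b-a) * integral from a to b of f(x) dx
First compute the integral of 3x + 9:
F(x) = (3/2)x^2 + 9x
F(12) = 3/2 * 144 + 9 * 12 = 324
F(5) = 3/2 * 25 + 9 * 5 = 165/2
Integral = 324 - 165/2 = 483/2
Average = (483/2) / (12 - 5) = (483/2) / 7
= 69/2 = 34.50

34.50


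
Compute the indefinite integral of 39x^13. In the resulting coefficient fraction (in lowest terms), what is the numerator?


Apply the power rule for integration:
integral of ax^n dx = a/(n+1) * x^(n+1) + C
integral of 39x^13 dx
= 39/14 * x^14 + C
The coefficient in lowest terms is 39/14, and its numerator is 39

39


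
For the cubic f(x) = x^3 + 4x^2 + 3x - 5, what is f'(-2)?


Differentiate f(x) = x^3 + 4x^2 + 3x - 5 term by term:
f'(x) = 3x^2 + 8x + 3
Substitute x = -2:
f'(-2) = 3 * (-2)^2 + 8 * (-2) + 3
= 12 - 16 + 3
= -1

-1


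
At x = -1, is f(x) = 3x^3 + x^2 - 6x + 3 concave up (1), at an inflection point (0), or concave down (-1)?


Concavity is determined by the sign of f''(x).
f(x) = 3x^3 + x^2 - 6x + 3
f'(x) = 9x^2 + 2x - 6
f''(x) = 18x + 2
f''(-1) = 18 * (-1) + 2
= -18 + 2
= -16
Since f''(-1) < 0, the function is concave down (-1)

-1


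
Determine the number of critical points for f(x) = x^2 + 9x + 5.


Find where f'(x) = 0:
f'(x) = 2x + 9
Set f'(x) = 0:
2x + 9 = 0
x = -9 / 2 = -9/2
This is a linear equation in x, so there is exactly one solution.
Number of critical points: 1

1


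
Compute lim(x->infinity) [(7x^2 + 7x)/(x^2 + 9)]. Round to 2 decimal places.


For limits at infinity with equal-degree polynomials,
we compare leading coefficients.
Numerator leading term: 7x^2
Denominator leading term: x^2
Divide both by x^2:
lim = (7 + 7/x) / (1 + 9/x^2)
As x -> infinity, the 1/x and 1/x^2 terms vanish:
= 7/1 = 7 = 7.00

7.00


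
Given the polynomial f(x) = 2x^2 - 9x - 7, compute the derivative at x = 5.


Differentiate term by term using power and sum rules:
f(x) = 2x^2 - 9x - 7
f'(x) = 4x - 9
Substitute x = 5:
f'(5) = 4 * 5 - 9
= 20 - 9
= 11

11


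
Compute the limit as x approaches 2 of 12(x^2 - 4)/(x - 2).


Direct substitution gives 0/0, so we factor the numerator.
Factor: 12(x^2 - 4) = 12 * (x - 2)(x + 2)
Cancel the common factor (x - 2):
12(x^2 - 4)/(x - 2) = 12 * (x + 2)
Now substitute x = 2:
= 12 * (2 + 2) = 48

48


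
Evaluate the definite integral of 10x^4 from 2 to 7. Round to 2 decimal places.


Find the antiderivative of 10x^4:
F(x) = 10/5 * x^5
Apply the Fundamental Theorem of Calculus:
F(7) - F(2)
= 10/5 * 7^5 - 10/5 * 2^5
= 10/5 * (16807 - 32)
= 10/5 * 16775
= 33550 = 33550.00

33550.00


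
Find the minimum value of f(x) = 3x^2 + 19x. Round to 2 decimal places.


For a quadratic f(x) = ax^2 + bx + c with a > 0, the minimum is at the vertex.
Vertex x-coordinate: x = -b/(2a)
x = -(19) / (2 * 3)
x = -19/6
Substitute back to find the minimum value:
f(-19/6) = 3 * (-19/6)^2 + 19 * (-19/6) + 0
= 361/12 - 361/6 + 0
= -361/12 ≈ -30.08

-30.08


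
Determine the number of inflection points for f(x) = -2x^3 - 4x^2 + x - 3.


Inflection points occur where f''(x) = 0 and concavity changes.
f(x) = -2x^3 - 4x^2 + x - 3
f'(x) = -6x^2 - 8x + 1
f''(x) = -12x - 8
Set f''(x) = 0:
-12x - 8 = 0
x = 8 / (-12) = -2/3
Since f''(x) is linear (degree 1), it changes sign at this point.
Therefore there is exactly 1 inflection point.

1


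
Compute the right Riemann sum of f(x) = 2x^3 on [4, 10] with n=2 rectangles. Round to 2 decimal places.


Right Riemann sum uses right endpoints of each subinterval.
Interval: [4, 10], n = 2
dx = (10 - 4) / 2 = 3
Right endpoints: [7, 10]
f values: [686, 2000]
Sum = dx * (sum of f values)
= 3 * 2686
= 8058 = 8058.00

8058.00


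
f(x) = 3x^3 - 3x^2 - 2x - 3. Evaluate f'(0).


Differentiate f(x) = 3x^3 - 3x^2 - 2x - 3 term by term:
f'(x) = 9x^2 - 6x - 2
Substitute x = 0:
f'(0) = 9 * 0^2 - 6 * 0 - 2
= 0 + 0 - 2
= -2

-2


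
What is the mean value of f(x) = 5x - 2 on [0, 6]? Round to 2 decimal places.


Average value = 1/(b-a) * integral from a to b of f(x) dx
First compute the integral of 5x - 2:
F(x) = (5/2)x^2 - 2x
F(6) = 5/2 * 36 - 2 * 6 = 78
F(0) = 5/2 * 0 - 2 * 0 = 0
Integral = 78 - 0 = 78
Average = 78 / (6 - 0) = 78 / 6
= 13 = 13.00

13.00


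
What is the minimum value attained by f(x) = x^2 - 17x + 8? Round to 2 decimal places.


For a quadratic f(x) = ax^2 + bx + c with a > 0, the minimum is at the vertex.
Vertex x-coordinate: x = -b/(2a)
x = -(-17) / (2 * 1)
x = 17/2
Substitute back to find the minimum value:
f(17/2) = 1 * (17/2)^2 - 17 * (17/2) + 8
= 289/4 - 289/2 + 8
= -257/4 = -64.25

-64.25


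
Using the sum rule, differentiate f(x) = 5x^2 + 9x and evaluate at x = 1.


Differentiate term by term using power and sum rules:
f(x) = 5x^2 + 9x
f'(x) = 10x + 9
Substitute x = 1:
f'(1) = 10 * 1 + 9
= 10 + 9
= 19

19


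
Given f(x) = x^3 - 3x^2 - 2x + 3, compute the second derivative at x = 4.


First derivative:
f'(x) = 3x^2 - 6x - 2
Second derivative:
f''(x) = 6x - 6
Substitute x = 4:
f''(4) = 6 * 4 - 6
= 24 - 6
= 18

18


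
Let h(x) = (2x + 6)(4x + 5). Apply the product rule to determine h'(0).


Let u(x) = 2x + 6 and v(x) = 4x + 5
u'(x) = 2
v'(x) = 4
Product rule: h'(x) = u'(x)*v(x) + u(x)*v'(x)
= 2 * (4x + 5) + (2x + 6) * 4
At x = 0:
u(0) = 2 * 0 + 6 = 6
v(0) = 4 * 0 + 5 = 5
h'(0) = 2 * 5 + 6 * 4
= 10 + 24
= 34

34


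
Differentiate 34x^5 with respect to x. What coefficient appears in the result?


We apply the power rule: d/dx [ax^n] = a*n * x^(n-1)
d/dx [34x^5]
= 34 * 5 * x^(5-1)
= 170x^4
The coefficient is 170

170


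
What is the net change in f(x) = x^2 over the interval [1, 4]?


Net change = f(b) - f(a)
f(x) = x^2
Compute f(4):
f(4) = 1 * 4^2 + 0 * 4 + 0
= 16 + 0 + 0
= 16
Compute f(1):
f(1) = 1 * 1^2 + 0 * 1 + 0
= 1 + 0 + 0
= 1
Net change = 16 - 1 = 15

15


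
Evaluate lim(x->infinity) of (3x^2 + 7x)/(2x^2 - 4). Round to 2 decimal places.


For limits at infinity with equal-degree polynomials,
we compare leading coefficients.
Numerator leading term: 3x^2
Denominator leading term: 2x^2
Divide both by x^2:
lim = (3 + 7/x) / (2 - 4/x^2)
As x -> infinity, the 1/x and 1/x^2 terms vanish:
= 3/2 = 1.50

1.50


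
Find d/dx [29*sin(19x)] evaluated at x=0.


Apply the chain rule to differentiate 29*sin(19x):
d/dx [29*sin(19x)]
= 29 * cos(19x) * d/dx(19x)
= 29 * 19 * cos(19x)
= 551 * cos(19x)
Evaluate at x = 0:
= 551 * cos(0)
= 551 * 1
= 551

551


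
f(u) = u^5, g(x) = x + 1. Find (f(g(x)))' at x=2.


Using the chain rule: (f(g(x)))' = f'(g(x)) * g'(x)
First, find g(2):
g(2) = 1 * 2 + 1 = 3
Next, f'(u) = 5u^4
And g'(x) = 1
So f'(g(2)) * g'(2)
= 5 * 3^4 * 1
= 5 * 81 * 1
= 405

405


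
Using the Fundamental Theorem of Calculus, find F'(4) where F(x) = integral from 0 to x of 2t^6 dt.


By the Fundamental Theorem of Calculus (Part 1):
If F(x) = integral from 0 to x of f(t) dt, then F'(x) = f(x)
Here f(t) = 2t^6
So F'(x) = 2x^6
Evaluate at x = 4:
F'(4) = 2 * 4^6
= 2 * 4096
= 8192

8192


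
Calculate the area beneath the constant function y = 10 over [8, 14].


The area under a constant function y = 10 is a rectangle.
Width = 14 - 8 = 6
Height = 10
Area = width * height
= 6 * 10
= 60

60


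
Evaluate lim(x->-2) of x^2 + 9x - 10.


Since polynomials are continuous, we use direct substitution.
lim(x->-2) of x^2 + 9x - 10
= 1 * (-2)^2 + 9 * (-2) - 10
= 4 - 18 - 10
= -24

-24


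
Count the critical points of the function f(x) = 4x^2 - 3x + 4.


Find where f'(x) = 0:
f'(x) = 8x - 3
Set f'(x) = 0:
8x - 3 = 0
x = 3 / 8 = 3/8
This is a linear equation in x, so there is exactly one solution.
Number of critical points: 1

1


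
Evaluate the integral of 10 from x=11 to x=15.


The integral of a constant k over [a, b] equals k * (b - a).
integral from 11 to 15 of 10 dx
= 10 * (15 - 11)
= 10 * 4
= 40

40


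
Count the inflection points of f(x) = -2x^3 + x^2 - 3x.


Inflection points occur where f''(x) = 0 and concavity changes.
f(x) = -2x^3 + x^2 - 3x
f'(x) = -6x^2 + 2x - 3
f''(x) = -12x + 2
Set f''(x) = 0:
-12x + 2 = 0
x = -2 / (-12) = 1/6
Since f''(x) is linear (degree 1), it changes sign at this point.
Therefore there is exactly 1 inflection point.

1


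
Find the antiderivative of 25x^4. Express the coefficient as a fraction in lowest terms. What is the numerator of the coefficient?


Apply the power rule for integration:
integral of ax^n dx = a/(n+1) * x^(n+1) + C
integral of 25x^4 dx
= 25/5 * x^5 + C
= 5 * x^5 + C
The coefficient in lowest terms is 5 = 5/1, so its numerator is 5

5


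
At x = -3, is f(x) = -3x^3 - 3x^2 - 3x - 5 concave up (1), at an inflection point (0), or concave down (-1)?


Concavity is determined by the sign of f''(x).
f(x) = -3x^3 - 3x^2 - 3x - 5
f'(x) = -9x^2 - 6x - 3
f''(x) = -18x - 6
f''(-3) = -18 * (-3) - 6
= 54 - 6
= 48
Since f''(-3) > 0, the function is concave up (1)

1


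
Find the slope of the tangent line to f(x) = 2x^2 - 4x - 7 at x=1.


The slope of the tangent line equals f'(x) at the point.
f(x) = 2x^2 - 4x - 7
f'(x) = 4x - 4
At x = 1:
f'(1) = 4 * 1 - 4
= 4 - 4
= 0

0


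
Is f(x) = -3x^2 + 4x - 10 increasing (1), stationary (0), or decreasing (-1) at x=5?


Compute f'(x) to determine behavior:
f'(x) = -6x + 4
f'(5) = -6 * 5 + 4
= -30 + 4
= -26
Since f'(5) < 0, the function is decreasing (-1)

-1


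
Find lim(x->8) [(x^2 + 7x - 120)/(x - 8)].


Direct substitution gives 0/0, so we factor the numerator.
Factor: (x^2 + 7x - 120) = (x - 8)(x + 15)
Cancel the common factor (x - 8):
(x^2 + 7x - 120)/(x - 8) = (x + 15)
Now substitute x = 8:
= (8) - (-15) = 23

23


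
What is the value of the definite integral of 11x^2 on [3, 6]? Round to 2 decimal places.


Find the antiderivative of 11x^2:
F(x) = 11/3 * x^3
Apply the Fundamental Theorem of Calculus:
F(6) - F(3)
= 11/3 * 6^3 - 11/3 * 3^3
= 11/3 * (216 - 27)
= 11/3 * 189
= 693 = 693.00

693.00


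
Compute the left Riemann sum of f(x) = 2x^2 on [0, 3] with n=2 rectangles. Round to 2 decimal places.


Left Riemann sum uses left endpoints of each subinterval.
Interval: [0, 3], n = 2
dx = (3 - 0) / 2 = 3/2
Left endpoints: [0, 3/2]
f values: [0, 9/2]
Sum = dx * (sum of f values)
= 3/2 * 9/2
= 27/4 = 6.75

6.75


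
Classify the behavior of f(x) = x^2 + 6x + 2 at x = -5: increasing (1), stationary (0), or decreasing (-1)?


Compute f'(x) to determine behavior:
f'(x) = 2x + 6
f'(-5) = 2 * (-5) + 6
= -10 + 6
= -4
Since f'(-5) < 0, the function is decreasing (-1)

-1


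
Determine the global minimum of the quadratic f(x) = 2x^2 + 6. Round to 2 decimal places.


For a quadratic f(x) = ax^2 + bx + c with a > 0, the minimum is at the vertex.
Vertex x-coordinate: x = -b/(2a)
x = -(0) / (2 * 2)
x = 0/4 = 0
Substitute back to find the minimum value:
f(0) = 2 * 0^2 + 0 * 0 + 6
= 0 + 0 + 6
= 6 = 6.00

6.00


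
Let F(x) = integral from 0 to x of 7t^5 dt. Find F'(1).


By the Fundamental Theorem of Calculus (Part 1):
If F(x) = integral from 0 to x of f(t) dt, then F'(x) = f(x)
Here f(t) = 7t^5
So F'(x) = 7x^5
Evaluate at x = 1:
F'(1) = 7 * 1^5
= 7 * 1
= 7

7


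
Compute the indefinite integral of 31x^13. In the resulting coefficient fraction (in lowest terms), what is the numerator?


Apply the power rule for integration:
integral of ax^n dx = a/(n+1) * x^(n+1) + C
integral of 31x^13 dx
= 31/14 * x^14 + C
The coefficient in lowest terms is 31/14, and its numerator is 31

31


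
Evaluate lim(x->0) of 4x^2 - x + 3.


Since polynomials are continuous, we use direct substitution.
lim(x->0) of 4x^2 - x + 3
= 4 * 0^2 - 1 * 0 + 3
= 0 + 0 + 3
= 3

3


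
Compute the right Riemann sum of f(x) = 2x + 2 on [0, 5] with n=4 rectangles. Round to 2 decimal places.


Right Riemann sum uses right endpoints of each subinterval.
Interval: [0, 5], n = 4
dx = (5 - 0) / 4 = 5/4
Right endpoints: [5/4, 5/2, 15/4, 5]
f values: [9/2, 7, 19/2, 12]
Sum = dx * (sum of f values)
= 5/4 * 33
= 165/4 = 41.25

41.25


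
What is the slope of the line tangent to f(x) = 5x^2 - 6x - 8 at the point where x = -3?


The slope of the tangent line equals f'(x) at the point.
f(x) = 5x^2 - 6x - 8
f'(x) = 10x - 6
At x = -3:
f'(-3) = 10 * (-3) - 6
= -30 - 6
= -36

-36


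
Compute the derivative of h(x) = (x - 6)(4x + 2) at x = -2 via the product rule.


Let u(x) = x - 6 and v(x) = 4x + 2
u'(x) = 1
v'(x) = 4
Product rule: h'(x) = u'(x)*v(x) + u(x)*v'(x)
= 1 * (4x + 2) + (x - 6) * 4
At x = -2:
u(-2) = 1 * (-2) - 6 = -8
v(-2) = 4 * (-2) + 2 = -6
h'(-2) = 1 * (-6) + (-8) * 4
= -6 - 32
= -38

-38


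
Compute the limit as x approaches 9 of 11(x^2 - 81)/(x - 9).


Direct substitution gives 0/0, so we factor the numerator.
Factor: 11(x^2 - 81) = 11 * (x - 9)(x + 9)
Cancel the common factor (x - 9):
11(x^2 - 81)/(x - 9) = 11 * (x + 9)
Now substitute x = 9:
= 11 * (9 + 9) = 198

198


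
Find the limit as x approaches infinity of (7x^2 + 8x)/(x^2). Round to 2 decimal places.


For limits at infinity with equal-degree polynomials,
we compare leading coefficients.
Numerator leading term: 7x^2
Denominator leading term: x^2
Divide both by x^2:
lim = (7 + 8/x) / (1)
As x -> infinity, the 1/x and 1/x^2 terms vanish:
= 7/1 = 7 = 7.00

7.00


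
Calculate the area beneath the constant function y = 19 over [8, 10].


The area under a constant function y = 19 is a rectangle.
Width = 10 - 8 = 2
Height = 19
Area = width * height
= 2 * 19
= 38

38


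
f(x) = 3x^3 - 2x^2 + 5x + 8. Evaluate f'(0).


Differentiate f(x) = 3x^3 - 2x^2 + 5x + 8 term by term:
f'(x) = 9x^2 - 4x + 5
Substitute x = 0:
f'(0) = 9 * 0^2 - 4 * 0 + 5
= 0 + 0 + 5
= 5

5


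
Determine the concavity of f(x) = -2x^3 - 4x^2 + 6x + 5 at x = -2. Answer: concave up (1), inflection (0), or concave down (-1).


Concavity is determined by the sign of f''(x).
f(x) = -2x^3 - 4x^2 + 6x + 5
f'(x) = -6x^2 - 8x + 6
f''(x) = -12x - 8
f''(-2) = -12 * (-2) - 8
= 24 - 8
= 16
Since f''(-2) > 0, the function is concave up (1)

1


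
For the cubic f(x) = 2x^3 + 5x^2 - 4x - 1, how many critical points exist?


Find where f'(x) = 0:
f(x) = 2x^3 + 5x^2 - 4x - 1
f'(x) = 6x^2 + 10x - 4
This is a quadratic in x. Use the discriminant to count real roots.
Discriminant = (10)^2 - 4 * 6 * (-4)
= 100 - (-96)
= 196
Since discriminant > 0, f'(x) = 0 has 2 real solutions.
Number of critical points: 2

2


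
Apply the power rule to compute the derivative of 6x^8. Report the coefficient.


We apply the power rule: d/dx [ax^n] = a*n * x^(n-1)
d/dx [6x^8]
= 6 * 8 * x^(8-1)
= 48x^7
The coefficient is 48

48


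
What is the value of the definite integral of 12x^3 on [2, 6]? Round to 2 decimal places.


Find the antiderivative of 12x^3:
F(x) = 12/4 * x^4
Apply the Fundamental Theorem of Calculus:
F(6) - F(2)
= 12/4 * 6^4 - 12/4 * 2^4
= 12/4 * (1296 - 16)
= 12/4 * 1280
= 3840 = 3840.00

3840.00


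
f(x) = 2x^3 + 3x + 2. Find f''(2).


First derivative:
f'(x) = 6x^2 + 3
Second derivative:
f''(x) = 12x
Substitute x = 2:
f''(2) = 12 * 2 + 0
= 24 + 0
= 24

24


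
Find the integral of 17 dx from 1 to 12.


The integral of a constant k over [a, b] equals k * (b - a).
integral from 1 to 12 of 17 dx
= 17 * (12 - 1)
= 17 * 11
= 187

187


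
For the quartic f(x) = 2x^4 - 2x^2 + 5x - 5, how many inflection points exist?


Inflection points occur where f''(x) = 0 and concavity changes.
f(x) = 2x^4 - 2x^2 + 5x - 5
f'(x) = 8x^3 - 4x + 5
f''(x) = 24x^2 - 4
This is a quadratic in x. Use the discriminant to count real roots.
Discriminant = (0)^2 - 4 * 24 * (-4)
= 0 - (-384)
= 384
Since discriminant > 0, f''(x) = 0 has 2 distinct real solutions.
A quadratic with two distinct real roots changes sign at each root, so concavity changes at both.
Number of inflection points: 2

2


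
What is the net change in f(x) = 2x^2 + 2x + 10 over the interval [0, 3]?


Net change = f(b) - f(a)
f(x) = 2x^2 + 2x + 10
Compute f(3):
f(3) = 2 * 3^2 + 2 * 3 + 10
= 18 + 6 + 10
= 34
Compute f(0):
f(0) = 2 * 0^2 + 2 * 0 + 10
= 0 + 0 + 10
= 10
Net change = 34 - 10 = 24

24


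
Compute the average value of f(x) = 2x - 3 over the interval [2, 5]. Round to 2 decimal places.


Average value = 1/(b-a) * integral from a to b of f(x) dx
First compute the integral of 2x - 3:
F(x) = x^2 - 3x
F(5) = 1 * 25 - 3 * 5 = 10
F(2) = 1 * 4 - 3 * 2 = -2
Integral = 10 - (-2) = 12
Average = 12 / (5 - 2) = 12 / 3
= 4 = 4.00

4.00


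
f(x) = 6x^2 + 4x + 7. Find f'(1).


Differentiate term by term using power and sum rules:
f(x) = 6x^2 + 4x + 7
f'(x) = 12x + 4
Substitute x = 1:
f'(1) = 12 * 1 + 4
= 12 + 4
= 16

16


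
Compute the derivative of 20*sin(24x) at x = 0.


Apply the chain rule to differentiate 20*sin(24x):
d/dx [20*sin(24x)]
= 20 * cos(24x) * d/dx(24x)
= 20 * 24 * cos(24x)
= 480 * cos(24x)
Evaluate at x = 0:
= 480 * cos(0)
= 480 * 1
= 480

480


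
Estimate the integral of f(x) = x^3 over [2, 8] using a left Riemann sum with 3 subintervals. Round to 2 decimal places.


Left Riemann sum uses left endpoints of each subinterval.
Interval: [2, 8], n = 3
dx = (8 - 2) / 3 = 2
Left endpoints: [2, 4, 6]
f values: [8, 64, 216]
Sum = dx * (sum of f values)
= 2 * 288
= 576 = 576.00

576.00


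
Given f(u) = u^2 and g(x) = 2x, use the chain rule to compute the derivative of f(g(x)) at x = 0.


Using the chain rule: (f(g(x)))' = f'(g(x)) * g'(x)
First, find g(0):
g(0) = 2 * 0 + 0 = 0
Next, f'(u) = 2u
And g'(x) = 2
So f'(g(0)) * g'(0)
= 2 * 0 * 2
= 0

0


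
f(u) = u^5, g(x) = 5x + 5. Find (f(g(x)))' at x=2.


Using the chain rule: (f(g(x)))' = f'(g(x)) * g'(x)
First, find g(2):
g(2) = 5 * 2 + 5 = 15
Next, f'(u) = 5u^4
And g'(x) = 5
So f'(g(2)) * g'(2)
= 5 * 15^4 * 5
= 5 * 50625 * 5
= 1265625

1265625


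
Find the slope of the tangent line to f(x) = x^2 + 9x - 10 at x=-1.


The slope of the tangent line equals f'(x) at the point.
f(x) = x^2 + 9x - 10
f'(x) = 2x + 9
At x = -1:
f'(-1) = 2 * (-1) + 9
= -2 + 9
= 7

7


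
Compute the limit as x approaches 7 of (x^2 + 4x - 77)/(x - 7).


Direct substitution gives 0/0, so we factor the numerator.
Factor: (x^2 + 4x - 77) = (x - 7)(x + 11)
Cancel the common factor (x - 7):
(x^2 + 4x - 77)/(x - 7) = (x + 11)
Now substitute x = 7:
= (7) - (-11) = 18

18


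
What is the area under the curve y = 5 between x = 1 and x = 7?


The area under a constant function y = 5 is a rectangle.
Width = 7 - 1 = 6
Height = 5
Area = width * height
= 6 * 5
= 30

30


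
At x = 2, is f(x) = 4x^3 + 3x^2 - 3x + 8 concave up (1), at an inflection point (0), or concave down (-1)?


Concavity is determined by the sign of f''(x).
f(x) = 4x^3 + 3x^2 - 3x + 8
f'(x) = 12x^2 + 6x - 3
f''(x) = 24x + 6
f''(2) = 24 * 2 + 6
= 48 + 6
= 54
Since f''(2) > 0, the function is concave up (1)

1


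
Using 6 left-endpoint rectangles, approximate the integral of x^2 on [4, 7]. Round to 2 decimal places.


Left Riemann sum uses left endpoints of each subinterval.
Interval: [4, 7], n = 6
dx = (7 - 4) / 6 = 1/2
Left endpoints: [4, 9/2, 5, 11/2, 6, 13/2]
f values: [16, 81/4, 25, 121/4, 36, 169/4]
Sum = dx * (sum of f values)
= 1/2 * 679/4
= 679/8 ≈ 84.88

84.88


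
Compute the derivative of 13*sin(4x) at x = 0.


Apply the chain rule to differentiate 13*sin(4x):
d/dx [13*sin(4x)]
= 13 * cos(4x) * d/dx(4x)
= 13 * 4 * cos(4x)
= 52 * cos(4x)
Evaluate at x = 0:
= 52 * cos(0)
= 52 * 1
= 52

52


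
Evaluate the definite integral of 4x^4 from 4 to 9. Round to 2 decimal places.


Find the antiderivative of 4x^4:
F(x) = 4/5 * x^5
Apply the Fundamental Theorem of Calculus:
F(9) - F(4)
= 4/5 * 9^5 - 4/5 * 4^5
= 4/5 * (59049 - 1024)
= 4/5 * 58025
= 46420 = 46420.00

46420.00


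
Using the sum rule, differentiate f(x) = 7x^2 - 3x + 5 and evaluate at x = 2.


Differentiate term by term using power and sum rules:
f(x) = 7x^2 - 3x + 5
f'(x) = 14x - 3
Substitute x = 2:
f'(2) = 14 * 2 - 3
= 28 - 3
= 25

25


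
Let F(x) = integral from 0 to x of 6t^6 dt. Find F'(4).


By the Fundamental Theorem of Calculus (Part 1):
If F(x) = integral from 0 to x of f(t) dt, then F'(x) = f(x)
Here f(t) = 6t^6
So F'(x) = 6x^6
Evaluate at x = 4:
F'(4) = 6 * 4^6
= 6 * 4096
= 24576

24576


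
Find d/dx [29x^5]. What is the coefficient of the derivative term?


We apply the power rule: d/dx [ax^n] = a*n * x^(n-1)
d/dx [29x^5]
= 29 * 5 * x^(5-1)
= 145x^4
The coefficient is 145

145


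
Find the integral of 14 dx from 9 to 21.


The integral of a constant k over [a, b] equals k * (b - a).
integral from 9 to 21 of 14 dx
= 14 * (21 - 9)
= 14 * 12
= 168

168


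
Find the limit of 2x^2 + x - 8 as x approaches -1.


Since polynomials are continuous, we use direct substitution.
lim(x->-1) of 2x^2 + x - 8
= 2 * (-1)^2 + 1 * (-1) - 8
= 2 - 1 - 8
= -7

-7


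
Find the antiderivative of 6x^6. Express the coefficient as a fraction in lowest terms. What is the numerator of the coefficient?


Apply the power rule for integration:
integral of ax^n dx = a/(n+1) * x^(n+1) + C
integral of 6x^6 dx
= 6/7 * x^7 + C
The coefficient in lowest terms is 6/7, and its numerator is 6

6


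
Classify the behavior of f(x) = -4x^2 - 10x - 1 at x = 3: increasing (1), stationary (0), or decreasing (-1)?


Compute f'(x) to determine behavior:
f'(x) = -8x - 10
f'(3) = -8 * 3 - 10
= -24 - 10
= -34
Since f'(3) < 0, the function is decreasing (-1)

-1


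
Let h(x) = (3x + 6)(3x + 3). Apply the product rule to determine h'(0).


Let u(x) = 3x + 6 and v(x) = 3x + 3
u'(x) = 3
v'(x) = 3
Product rule: h'(x) = u'(x)*v(x) + u(x)*v'(x)
= 3 * (3x + 3) + (3x + 6) * 3
At x = 0:
u(0) = 3 * 0 + 6 = 6
v(0) = 3 * 0 + 3 = 3
h'(0) = 3 * 3 + 6 * 3
= 9 + 18
= 27

27


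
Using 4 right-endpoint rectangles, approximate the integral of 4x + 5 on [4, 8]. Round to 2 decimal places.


Right Riemann sum uses right endpoints of each subinterval.
Interval: [4, 8], n = 4
dx = (8 - 4) / 4 = 1
Right endpoints: [5, 6, 7, 8]
f values: [25, 29, 33, 37]
Sum = dx * (sum of f values)
= 1 * 124
= 124 = 124.00

124.00


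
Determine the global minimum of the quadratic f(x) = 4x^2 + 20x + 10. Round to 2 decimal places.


For a quadratic f(x) = ax^2 + bx + c with a > 0, the minimum is at the vertex.
Vertex x-coordinate: x = -b/(2a)
x = -(20) / (2 * 4)
x = -20/8 = -5/2
Substitute back to find the minimum value:
f(-5/2) = 4 * (-5/2)^2 + 20 * (-5/2) + 10
= 25 - 50 + 10
= -15 = -15.00

-15.00


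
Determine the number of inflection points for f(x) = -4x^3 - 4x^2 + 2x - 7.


Inflection points occur where f''(x) = 0 and concavity changes.
f(x) = -4x^3 - 4x^2 + 2x - 7
f'(x) = -12x^2 - 8x + 2
f''(x) = -24x - 8
Set f''(x) = 0:
-24x - 8 = 0
x = 8 / (-24) = -1/3
Since f''(x) is linear (degree 1), it changes sign at this point.
Therefore there is exactly 1 inflection point.

1


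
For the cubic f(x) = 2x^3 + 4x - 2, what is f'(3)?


Differentiate f(x) = 2x^3 + 4x - 2 term by term:
f'(x) = 6x^2 + 4
Substitute x = 3:
f'(3) = 6 * 3^2 + 0 * 3 + 4
= 54 + 0 + 4
= 58

58


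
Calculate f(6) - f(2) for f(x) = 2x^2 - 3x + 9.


Net change = f(b) - f(a)
f(x) = 2x^2 - 3x + 9
Compute f(6):
f(6) = 2 * 6^2 - 3 * 6 + 9
= 72 - 18 + 9
= 63
Compute f(2):
f(2) = 2 * 2^2 - 3 * 2 + 9
= 8 - 6 + 9
= 11
Net change = 63 - 11 = 52

52


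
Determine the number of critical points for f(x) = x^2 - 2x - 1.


Find where f'(x) = 0:
f'(x) = 2x - 2
Set f'(x) = 0:
2x - 2 = 0
x = 2 / 2 = 1
This is a linear equation in x, so there is exactly one solution.
Number of critical points: 1

1


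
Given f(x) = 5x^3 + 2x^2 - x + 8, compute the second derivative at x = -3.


First derivative:
f'(x) = 15x^2 + 4x - 1
Second derivative:
f''(x) = 30x + 4
Substitute x = -3:
f''(-3) = 30 * (-3) + 4
= -90 + 4
= -86

-86


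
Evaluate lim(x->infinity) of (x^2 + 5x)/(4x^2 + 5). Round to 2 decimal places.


For limits at infinity with equal-degree polynomials,
we compare leading coefficients.
Numerator leading term: x^2
Denominator leading term: 4x^2
Divide both by x^2:
lim = (1 + 5/x) / (4 + 5/x^2)
As x -> infinity, the 1/x and 1/x^2 terms vanish:
= 1/4 = 0.25

0.25


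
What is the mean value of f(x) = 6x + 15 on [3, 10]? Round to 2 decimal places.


Average value = 1/(b-a) * integral from a to b of f(x) dx
First compute the integral of 6x + 15:
F(x) = 3x^2 + 15x
F(10) = 3 * 100 + 15 * 10 = 450
F(3) = 3 * 9 + 15 * 3 = 72
Integral = 450 - 72 = 378
Average = 378 / (10 - 3) = 378 / 7
= 54 = 54.00

54.00


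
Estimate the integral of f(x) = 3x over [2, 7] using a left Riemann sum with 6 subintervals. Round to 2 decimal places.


Left Riemann sum uses left endpoints of each subinterval.
Interval: [2, 7], n = 6
dx = (7 - 2) / 6 = 5/6
Left endpoints: [2, 17/6, 11/3, 9/2, 16/3, 37/6]
f values: [6, 17/2, 11, 27/2, 16, 37/2]
Sum = dx * (sum of f values)
= 5/6 * 147/2
= 245/4 = 61.25

61.25


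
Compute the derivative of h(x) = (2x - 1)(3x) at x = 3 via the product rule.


Let u(x) = 2x - 1 and v(x) = 3x
u'(x) = 2
v'(x) = 3
Product rule: h'(x) = u'(x)*v(x) + u(x)*v'(x)
= 2 * (3x) + (2x - 1) * 3
At x = 3:
u(3) = 2 * 3 - 1 = 5
v(3) = 3 * 3 + 0 = 9
h'(3) = 2 * 9 + 5 * 3
= 18 + 15
= 33

33


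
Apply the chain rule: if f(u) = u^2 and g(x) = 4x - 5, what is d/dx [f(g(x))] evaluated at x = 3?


Using the chain rule: (f(g(x)))' = f'(g(x)) * g'(x)
First, find g(3):
g(3) = 4 * 3 - 5 = 7
Next, f'(u) = 2u
And g'(x) = 4
So f'(g(3)) * g'(3)
= 2 * 7 * 4
= 56

56


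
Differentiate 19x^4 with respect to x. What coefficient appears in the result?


We apply the power rule: d/dx [ax^n] = a*n * x^(n-1)
d/dx [19x^4]
= 19 * 4 * x^(4-1)
= 76x^3
The coefficient is 76

76


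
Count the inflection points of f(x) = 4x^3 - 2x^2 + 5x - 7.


Inflection points occur where f''(x) = 0 and concavity changes.
f(x) = 4x^3 - 2x^2 + 5x - 7
f'(x) = 12x^2 - 4x + 5
f''(x) = 24x - 4
Set f''(x) = 0:
24x - 4 = 0
x = 4 / 24 = 1/6
Since f''(x) is linear (degree 1), it changes sign at this point.
Therefore there is exactly 1 inflection point.

1


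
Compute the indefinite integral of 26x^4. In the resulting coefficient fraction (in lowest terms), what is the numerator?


Apply the power rule for integration:
integral of ax^n dx = a/(n+1) * x^(n+1) + C
integral of 26x^4 dx
= 26/5 * x^5 + C
The coefficient in lowest terms is 26/5, and its numerator is 26

26


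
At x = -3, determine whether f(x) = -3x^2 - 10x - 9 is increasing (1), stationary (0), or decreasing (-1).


Compute f'(x) to determine behavior:
f'(x) = -6x - 10
f'(-3) = -6 * (-3) - 10
= 18 - 10
= 8
Since f'(-3) > 0, the function is increasing (1)

1


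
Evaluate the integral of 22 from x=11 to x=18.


The integral of a constant k over [a, b] equals k * (b - a).
integral from 11 to 18 of 22 dx
= 22 * (18 - 11)
= 22 * 7
= 154

154


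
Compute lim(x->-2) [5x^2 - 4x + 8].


Since polynomials are continuous, we use direct substitution.
lim(x->-2) of 5x^2 - 4x + 8
= 5 * (-2)^2 - 4 * (-2) + 8
= 20 + 8 + 8
= 36

36


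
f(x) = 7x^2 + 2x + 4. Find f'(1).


Differentiate term by term using power and sum rules:
f(x) = 7x^2 + 2x + 4
f'(x) = 14x + 2
Substitute x = 1:
f'(1) = 14 * 1 + 2
= 14 + 2
= 16

16


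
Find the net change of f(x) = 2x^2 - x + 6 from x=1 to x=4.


Net change = f(b) - f(a)
f(x) = 2x^2 - x + 6
Compute f(4):
f(4) = 2 * 4^2 - 1 * 4 + 6
= 32 - 4 + 6
= 34
Compute f(1):
f(1) = 2 * 1^2 - 1 * 1 + 6
= 2 - 1 + 6
= 7
Net change = 34 - 7 = 27

27


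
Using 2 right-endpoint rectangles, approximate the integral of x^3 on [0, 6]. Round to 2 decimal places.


Right Riemann sum uses right endpoints of each subinterval.
Interval: [0, 6], n = 2
dx = (6 - 0) / 2 = 3
Right endpoints: [3, 6]
f values: [27, 216]
Sum = dx * (sum of f values)
= 3 * 243
= 729 = 729.00

729.00


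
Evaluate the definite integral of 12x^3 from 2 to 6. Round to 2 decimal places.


Find the antiderivative of 12x^3:
F(x) = 12/4 * x^4
Apply the Fundamental Theorem of Calculus:
F(6) - F(2)
= 12/4 * 6^4 - 12/4 * 2^4
= 12/4 * (1296 - 16)
= 12/4 * 1280
= 3840 = 3840.00

3840.00


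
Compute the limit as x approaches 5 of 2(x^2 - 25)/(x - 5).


Direct substitution gives 0/0, so we factor the numerator.
Factor: 2(x^2 - 25) = 2 * (x - 5)(x + 5)
Cancel the common factor (x - 5):
2(x^2 - 25)/(x - 5) = 2 * (x + 5)
Now substitute x = 5:
= 2 * (5 + 5) = 20

20


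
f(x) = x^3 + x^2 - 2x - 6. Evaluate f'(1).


Differentiate f(x) = x^3 + x^2 - 2x - 6 term by term:
f'(x) = 3x^2 + 2x - 2
Substitute x = 1:
f'(1) = 3 * 1^2 + 2 * 1 - 2
= 3 + 2 - 2
= 3

3


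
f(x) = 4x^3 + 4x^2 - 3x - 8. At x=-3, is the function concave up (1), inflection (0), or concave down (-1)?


Concavity is determined by the sign of f''(x).
f(x) = 4x^3 + 4x^2 - 3x - 8
f'(x) = 12x^2 + 8x - 3
f''(x) = 24x + 8
f''(-3) = 24 * (-3) + 8
= -72 + 8
= -64
Since f''(-3) < 0, the function is concave down (-1)

-1


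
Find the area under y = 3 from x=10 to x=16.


The area under a constant function y = 3 is a rectangle.
Width = 16 - 10 = 6
Height = 3
Area = width * height
= 6 * 3
= 18

18


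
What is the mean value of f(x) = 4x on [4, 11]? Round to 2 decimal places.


Average value = 1/(b-a) * integral from a to b of f(x) dx
First compute the integral of 4x:
F(x) = 2x^2
F(11) = 2 * 121 + 0 * 11 = 242
F(4) = 2 * 16 + 0 * 4 = 32
Integral = 242 - 32 = 210
Average = 210 / (11 - 4) = 210 / 7
= 30 = 30.00

30.00


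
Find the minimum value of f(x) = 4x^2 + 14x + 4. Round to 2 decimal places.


For a quadratic f(x) = ax^2 + bx + c with a > 0, the minimum is at the vertex.
Vertex x-coordinate: x = -b/(2a)
x = -(14) / (2 * 4)
x = -14/8 = -7/4
Substitute back to find the minimum value:
f(-7/4) = 4 * (-7/4)^2 + 14 * (-7/4) + 4
= 49/4 - 49/2 + 4
= -33/4 = -8.25

-8.25


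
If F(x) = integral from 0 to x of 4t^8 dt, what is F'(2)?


By the Fundamental Theorem of Calculus (Part 1):
If F(x) = integral from 0 to x of f(t) dt, then F'(x) = f(x)
Here f(t) = 4t^8
So F'(x) = 4x^8
Evaluate at x = 2:
F'(2) = 4 * 2^8
= 4 * 256
= 1024

1024


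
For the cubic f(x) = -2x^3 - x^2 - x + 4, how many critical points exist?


Find where f'(x) = 0:
f(x) = -2x^3 - x^2 - x + 4
f'(x) = -6x^2 - 2x - 1
This is a quadratic in x. Use the discriminant to count real roots.
Discriminant = (-2)^2 - 4 * (-6) * (-1)
= 4 - 24
= -20
Since discriminant < 0, f'(x) = 0 has no real solutions.
Number of critical points: 0

0


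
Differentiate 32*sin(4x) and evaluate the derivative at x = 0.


Apply the chain rule to differentiate 32*sin(4x):
d/dx [32*sin(4x)]
= 32 * cos(4x) * d/dx(4x)
= 32 * 4 * cos(4x)
= 128 * cos(4x)
Evaluate at x = 0:
= 128 * cos(0)
= 128 * 1
= 128

128


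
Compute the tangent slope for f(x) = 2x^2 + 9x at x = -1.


The slope of the tangent line equals f'(x) at the point.
f(x) = 2x^2 + 9x
f'(x) = 4x + 9
At x = -1:
f'(-1) = 4 * (-1) + 9
= -4 + 9
= 5

5


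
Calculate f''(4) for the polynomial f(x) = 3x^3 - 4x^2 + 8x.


First derivative:
f'(x) = 9x^2 - 8x + 8
Second derivative:
f''(x) = 18x - 8
Substitute x = 4:
f''(4) = 18 * 4 - 8
= 72 - 8
= 64

64


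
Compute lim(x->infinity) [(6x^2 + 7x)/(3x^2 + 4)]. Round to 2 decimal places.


For limits at infinity with equal-degree polynomials,
we compare leading coefficients.
Numerator leading term: 6x^2
Denominator leading term: 3x^2
Divide both by x^2:
lim = (6 + 7/x) / (3 + 4/x^2)
As x -> infinity, the 1/x and 1/x^2 terms vanish:
= 6/3 = 2 = 2.00

2.00


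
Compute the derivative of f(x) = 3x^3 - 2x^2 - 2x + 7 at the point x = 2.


Differentiate f(x) = 3x^3 - 2x^2 - 2x + 7 term by term:
f'(x) = 9x^2 - 4x - 2
Substitute x = 2:
f'(2) = 9 * 2^2 - 4 * 2 - 2
= 36 - 8 - 2
= 26

26


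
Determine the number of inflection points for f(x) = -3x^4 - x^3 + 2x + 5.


Inflection points occur where f''(x) = 0 and concavity changes.
f(x) = -3x^4 - x^3 + 2x + 5
f'(x) = -12x^3 - 3x^2 + 2
f''(x) = -36x^2 - 6x
This is a quadratic in x. Use the discriminant to count real roots.
Discriminant = (-6)^2 - 4 * (-36) * 0
= 36 - 0
= 36
Since discriminant > 0, f''(x) = 0 has 2 distinct real solutions.
A quadratic with two distinct real roots changes sign at each root, so concavity changes at both.
Number of inflection points: 2

2


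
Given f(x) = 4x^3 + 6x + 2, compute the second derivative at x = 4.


First derivative:
f'(x) = 12x^2 + 6
Second derivative:
f''(x) = 24x
Substitute x = 4:
f''(4) = 24 * 4 + 0
= 96 + 0
= 96

96


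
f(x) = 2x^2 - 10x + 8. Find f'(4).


Differentiate term by term using power and sum rules:
f(x) = 2x^2 - 10x + 8
f'(x) = 4x - 10
Substitute x = 4:
f'(4) = 4 * 4 - 10
= 16 - 10
= 6

6


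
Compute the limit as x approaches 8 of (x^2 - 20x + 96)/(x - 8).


Direct substitution gives 0/0, so we factor the numerator.
Factor: (x^2 - 20x + 96) = (x - 8)(x - 12)
Cancel the common factor (x - 8):
(x^2 - 20x + 96)/(x - 8) = (x - 12)
Now substitute x = 8:
= (8) - (12) = -4

-4


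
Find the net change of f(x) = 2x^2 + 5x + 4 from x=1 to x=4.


Net change = f(b) - f(a)
f(x) = 2x^2 + 5x + 4
Compute f(4):
f(4) = 2 * 4^2 + 5 * 4 + 4
= 32 + 20 + 4
= 56
Compute f(1):
f(1) = 2 * 1^2 + 5 * 1 + 4
= 2 + 5 + 4
= 11
Net change = 56 - 11 = 45

45


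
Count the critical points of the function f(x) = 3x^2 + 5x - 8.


Find where f'(x) = 0:
f'(x) = 6x + 5
Set f'(x) = 0:
6x + 5 = 0
x = -5 / 6 = -5/6
This is a linear equation in x, so there is exactly one solution.
Number of critical points: 1

1


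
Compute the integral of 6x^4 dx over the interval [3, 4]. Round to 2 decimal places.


Find the antiderivative of 6x^4:
F(x) = 6/5 * x^5
Apply the Fundamental Theorem of Calculus:
F(4) - F(3)
= 6/5 * 4^5 - 6/5 * 3^5
= 6/5 * (1024 - 243)
= 6/5 * 781
= 4686/5 = 937.20

937.20


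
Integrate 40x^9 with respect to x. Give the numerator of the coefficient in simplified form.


Apply the power rule for integration:
integral of ax^n dx = a/(n+1) * x^(n+1) + C
integral of 40x^9 dx
= 40/10 * x^10 + C
= 4 * x^10 + C
The coefficient in lowest terms is 4 = 4/1, so its numerator is 4

4


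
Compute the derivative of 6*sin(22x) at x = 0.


Apply the chain rule to differentiate 6*sin(22x):
d/dx [6*sin(22x)]
= 6 * cos(22x) * d/dx(22x)
= 6 * 22 * cos(22x)
= 132 * cos(22x)
Evaluate at x = 0:
= 132 * cos(0)
= 132 * 1
= 132

132


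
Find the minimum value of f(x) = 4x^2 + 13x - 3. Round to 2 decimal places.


For a quadratic f(x) = ax^2 + bx + c with a > 0, the minimum is at the vertex.
Vertex x-coordinate: x = -b/(2a)
x = -(13) / (2 * 4)
x = -13/8
Substitute back to find the minimum value:
f(-13/8) = 4 * (-13/8)^2 + 13 * (-13/8) - 3
= 169/16 - 169/8 - 3
= -217/16 ≈ -13.56

-13.56


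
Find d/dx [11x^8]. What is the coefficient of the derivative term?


We apply the power rule: d/dx [ax^n] = a*n * x^(n-1)
d/dx [11x^8]
= 11 * 8 * x^(8-1)
= 88x^7
The coefficient is 88

88


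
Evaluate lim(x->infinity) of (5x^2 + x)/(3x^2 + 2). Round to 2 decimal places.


For limits at infinity with equal-degree polynomials,
we compare leading coefficients.
Numerator leading term: 5x^2
Denominator leading term: 3x^2
Divide both by x^2:
lim = (5 + 1/x) / (3 + 2/x^2)
As x -> infinity, the 1/x and 1/x^2 terms vanish:
= 5/3 ≈ 1.67

1.67


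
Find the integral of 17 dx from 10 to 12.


The integral of a constant k over [a, b] equals k * (b - a).
integral from 10 to 12 of 17 dx
= 17 * (12 - 10)
= 17 * 2
= 34

34


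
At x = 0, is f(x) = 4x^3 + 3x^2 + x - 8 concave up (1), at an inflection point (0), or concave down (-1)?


Concavity is determined by the sign of f''(x).
f(x) = 4x^3 + 3x^2 + x - 8
f'(x) = 12x^2 + 6x + 1
f''(x) = 24x + 6
f''(0) = 24 * 0 + 6
= 0 + 6
= 6
Since f''(0) > 0, the function is concave up (1)

1


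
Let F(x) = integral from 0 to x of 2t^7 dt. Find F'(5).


By the Fundamental Theorem of Calculus (Part 1):
If F(x) = integral from 0 to x of f(t) dt, then F'(x) = f(x)
Here f(t) = 2t^7
So F'(x) = 2x^7
Evaluate at x = 5:
F'(5) = 2 * 5^7
= 2 * 78125
= 156250

156250


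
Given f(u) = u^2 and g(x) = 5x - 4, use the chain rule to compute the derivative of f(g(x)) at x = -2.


Using the chain rule: (f(g(x)))' = f'(g(x)) * g'(x)
First, find g(-2):
g(-2) = 5 * (-2) - 4 = -14
Next, f'(u) = 2u
And g'(x) = 5
So f'(g(-2)) * g'(-2)
= 2 * (-14) * 5
= -140

-140


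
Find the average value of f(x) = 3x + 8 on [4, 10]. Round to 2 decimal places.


Average value = 1/(b-a) * integral from a to b of f(x) dx
First compute the integral of 3x + 8:
F(x) = (3/2)x^2 + 8x
F(10) = 3/2 * 100 + 8 * 10 = 230
F(4) = 3/2 * 16 + 8 * 4 = 56
Integral = 230 - 56 = 174
Average = 174 / (10 - 4) = 174 / 6
= 29 = 29.00

29.00


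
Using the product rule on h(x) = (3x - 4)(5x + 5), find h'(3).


Let u(x) = 3x - 4 and v(x) = 5x + 5
u'(x) = 3
v'(x) = 5
Product rule: h'(x) = u'(x)*v(x) + u(x)*v'(x)
= 3 * (5x + 5) + (3x - 4) * 5
At x = 3:
u(3) = 3 * 3 - 4 = 5
v(3) = 5 * 3 + 5 = 20
h'(3) = 3 * 20 + 5 * 5
= 60 + 25
= 85

85


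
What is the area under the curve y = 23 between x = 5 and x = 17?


The area under a constant function y = 23 is a rectangle.
Width = 17 - 5 = 12
Height = 23
Area = width * height
= 12 * 23
= 276

276


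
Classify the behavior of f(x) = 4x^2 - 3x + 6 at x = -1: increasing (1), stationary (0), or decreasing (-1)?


Compute f'(x) to determine behavior:
f'(x) = 8x - 3
f'(-1) = 8 * (-1) - 3
= -8 - 3
= -11
Since f'(-1) < 0, the function is decreasing (-1)

-1


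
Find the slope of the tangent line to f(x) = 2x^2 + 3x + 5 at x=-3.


The slope of the tangent line equals f'(x) at the point.
f(x) = 2x^2 + 3x + 5
f'(x) = 4x + 3
At x = -3:
f'(-3) = 4 * (-3) + 3
= -12 + 3
= -9

-9


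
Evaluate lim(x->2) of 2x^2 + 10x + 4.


Since polynomials are continuous, we use direct substitution.
lim(x->2) of 2x^2 + 10x + 4
= 2 * 2^2 + 10 * 2 + 4
= 8 + 20 + 4
= 32

32


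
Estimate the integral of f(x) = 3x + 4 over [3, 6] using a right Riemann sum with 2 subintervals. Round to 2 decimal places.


Right Riemann sum uses right endpoints of each subinterval.
Interval: [3, 6], n = 2
dx = (6 - 3) / 2 = 3/2
Right endpoints: [9/2, 6]
f values: [35/2, 22]
Sum = dx * (sum of f values)
= 3/2 * 79/2
= 237/4 = 59.25

59.25


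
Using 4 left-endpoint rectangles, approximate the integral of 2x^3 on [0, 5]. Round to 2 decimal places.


Left Riemann sum uses left endpoints of each subinterval.
Interval: [0, 5], n = 4
dx = (5 - 0) / 4 = 5/4
Left endpoints: [0, 5/4, 5/2, 15/4]
f values: [0, 125/32, 125/4, 3375/32]
Sum = dx * (sum of f values)
= 5/4 * 1125/8
= 5625/32 ≈ 175.78

175.78


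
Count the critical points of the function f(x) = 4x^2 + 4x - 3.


Find where f'(x) = 0:
f'(x) = 8x + 4
Set f'(x) = 0:
8x + 4 = 0
x = -4 / 8 = -1/2
This is a linear equation in x, so there is exactly one solution.
Number of critical points: 1

1


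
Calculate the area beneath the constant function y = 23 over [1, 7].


The area under a constant function y = 23 is a rectangle.
Width = 7 - 1 = 6
Height = 23
Area = width * height
= 6 * 23
= 138

138


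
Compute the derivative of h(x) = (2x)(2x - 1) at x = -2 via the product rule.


Let u(x) = 2x and v(x) = 2x - 1
u'(x) = 2
v'(x) = 2
Product rule: h'(x) = u'(x)*v(x) + u(x)*v'(x)
= 2 * (2x - 1) + (2x) * 2
At x = -2:
u(-2) = 2 * (-2) + 0 = -4
v(-2) = 2 * (-2) - 1 = -5
h'(-2) = 2 * (-5) + (-4) * 2
= -10 - 8
= -18

-18


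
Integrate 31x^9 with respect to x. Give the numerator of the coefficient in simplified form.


Apply the power rule for integration:
integral of ax^n dx = a/(n+1) * x^(n+1) + C
integral of 31x^9 dx
= 31/10 * x^10 + C
The coefficient in lowest terms is 31/10, and its numerator is 31

31
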